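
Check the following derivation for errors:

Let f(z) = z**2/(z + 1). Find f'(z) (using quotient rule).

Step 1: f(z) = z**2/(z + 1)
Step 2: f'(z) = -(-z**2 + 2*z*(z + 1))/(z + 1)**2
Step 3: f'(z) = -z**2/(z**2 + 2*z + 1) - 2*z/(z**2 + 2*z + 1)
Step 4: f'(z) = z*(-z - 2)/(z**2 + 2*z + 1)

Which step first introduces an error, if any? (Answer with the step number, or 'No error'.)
Step 2

Step 2 is incorrect due to a sign flip.
The step shows: -(-z**2 + 2*z*(z + 1))/(z + 1)**2
The correct value should be: (-z**2 + 2*z*(z + 1))/(z + 1)**2

Explanation: The sign of the whole expression was flipped: the term (-z**2 + 2*z*(z + 1))/(z + 1)**2 was incorrectly written as -(-z**2 + 2*z*(z + 1))/(z + 1)**2
The later steps are derived from this incorrect expression, so the error originates in Step 2.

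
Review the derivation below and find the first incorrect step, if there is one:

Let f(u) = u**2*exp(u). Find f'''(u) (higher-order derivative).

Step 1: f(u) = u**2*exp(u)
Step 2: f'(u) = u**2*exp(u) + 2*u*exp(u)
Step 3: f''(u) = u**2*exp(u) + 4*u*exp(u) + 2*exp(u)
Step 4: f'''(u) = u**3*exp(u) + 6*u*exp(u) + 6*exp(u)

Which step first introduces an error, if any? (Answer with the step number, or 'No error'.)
Step 4

Step 4 is incorrect due to a wrong exponent.
The step shows: u**3*exp(u) + 6*u*exp(u) + 6*exp(u)
The correct value should be: u**2*exp(u) + 6*u*exp(u) + 6*exp(u)

Explanation: The exponent 2 on u was incorrectly written as 3: the term u**2*exp(u) was incorrectly written as u**3*exp(u)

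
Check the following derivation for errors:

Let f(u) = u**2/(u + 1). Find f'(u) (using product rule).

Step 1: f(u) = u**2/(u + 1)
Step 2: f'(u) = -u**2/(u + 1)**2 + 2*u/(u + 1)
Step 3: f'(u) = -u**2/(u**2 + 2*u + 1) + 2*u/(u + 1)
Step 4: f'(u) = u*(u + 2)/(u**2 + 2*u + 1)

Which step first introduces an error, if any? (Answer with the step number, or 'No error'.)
No error

All steps in this derivation are correct.
The final answer f'(u) = u*(u + 2)/(u**2 + 2*u + 1) is valid.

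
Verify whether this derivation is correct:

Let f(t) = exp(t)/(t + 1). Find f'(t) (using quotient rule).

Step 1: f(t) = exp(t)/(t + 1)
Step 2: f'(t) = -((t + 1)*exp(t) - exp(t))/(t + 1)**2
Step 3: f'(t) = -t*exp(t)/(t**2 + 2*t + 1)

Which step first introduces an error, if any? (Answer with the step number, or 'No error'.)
Step 2

Step 2 is incorrect due to a sign flip.
The step shows: -((t + 1)*exp(t) - exp(t))/(t + 1)**2
The correct value should be: ((t + 1)*exp(t) - exp(t))/(t + 1)**2

Explanation: The sign of the whole expression was flipped: the term ((t + 1)*exp(t) - exp(t))/(t + 1)**2 was incorrectly written as -((t + 1)*exp(t) - exp(t))/(t + 1)**2
The later steps are derived from this incorrect expression, so the error originates in Step 2.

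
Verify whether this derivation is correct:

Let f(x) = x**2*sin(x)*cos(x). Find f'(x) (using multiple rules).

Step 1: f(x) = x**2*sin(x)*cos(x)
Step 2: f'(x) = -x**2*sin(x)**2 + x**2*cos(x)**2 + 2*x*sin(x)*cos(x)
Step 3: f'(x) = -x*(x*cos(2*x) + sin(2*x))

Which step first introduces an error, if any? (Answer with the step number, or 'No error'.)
Step 3

Step 3 is incorrect due to a sign flip.
The step shows: -x*(x*cos(2*x) + sin(2*x))
The correct value should be: x*(x*cos(2*x) + sin(2*x))

Explanation: The sign of the whole expression was flipped: the term x*(x*cos(2*x) + sin(2*x)) was incorrectly written as -x*(x*cos(2*x) + sin(2*x))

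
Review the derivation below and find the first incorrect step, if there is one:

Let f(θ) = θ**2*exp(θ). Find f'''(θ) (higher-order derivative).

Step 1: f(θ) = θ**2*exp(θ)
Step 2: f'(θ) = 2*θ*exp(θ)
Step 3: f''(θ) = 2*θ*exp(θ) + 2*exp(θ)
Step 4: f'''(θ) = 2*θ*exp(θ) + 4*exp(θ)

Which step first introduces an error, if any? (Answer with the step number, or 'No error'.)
Step 2

Step 2 is incorrect due to a dropped term.
The step shows: 2*θ*exp(θ)
The correct value should be: θ**2*exp(θ) + 2*θ*exp(θ)

Explanation: A term was dropped: the term θ**2*exp(θ) was incorrectly omitted
The later steps are derived from this incorrect expression, so the error originates in Step 2.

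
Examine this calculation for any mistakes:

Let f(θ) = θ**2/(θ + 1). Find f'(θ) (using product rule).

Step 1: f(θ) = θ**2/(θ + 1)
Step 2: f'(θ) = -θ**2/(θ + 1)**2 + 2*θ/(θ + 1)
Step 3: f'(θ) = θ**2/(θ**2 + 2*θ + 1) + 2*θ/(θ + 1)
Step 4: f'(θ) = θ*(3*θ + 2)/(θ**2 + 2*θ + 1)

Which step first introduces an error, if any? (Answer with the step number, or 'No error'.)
Step 3

Step 3 is incorrect due to a sign flip.
The step shows: θ**2/(θ**2 + 2*θ + 1) + 2*θ/(θ + 1)
The correct value should be: -θ**2/(θ**2 + 2*θ + 1) + 2*θ/(θ + 1)

Explanation: The sign of one term was flipped: the term -θ**2/(θ**2 + 2*θ + 1) was incorrectly written as θ**2/(θ**2 + 2*θ + 1)
The later steps are derived from this incorrect expression, so the error originates in Step 3.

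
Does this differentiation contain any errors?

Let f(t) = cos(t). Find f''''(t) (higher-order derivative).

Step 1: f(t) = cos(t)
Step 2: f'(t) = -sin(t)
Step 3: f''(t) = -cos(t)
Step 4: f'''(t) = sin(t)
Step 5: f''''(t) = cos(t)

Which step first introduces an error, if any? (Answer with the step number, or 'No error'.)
No error

All steps in this derivation are correct.
The final answer f''''(t) = cos(t) is valid.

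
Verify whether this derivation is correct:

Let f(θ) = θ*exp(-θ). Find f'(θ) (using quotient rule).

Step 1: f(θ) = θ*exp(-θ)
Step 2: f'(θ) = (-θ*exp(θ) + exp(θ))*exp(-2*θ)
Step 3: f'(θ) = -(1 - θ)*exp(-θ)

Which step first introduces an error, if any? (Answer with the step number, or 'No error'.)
Step 3

Step 3 is incorrect due to a sign flip.
The step shows: -(1 - θ)*exp(-θ)
The correct value should be: (1 - θ)*exp(-θ)

Explanation: The sign of the whole expression was flipped: the term (1 - θ)*exp(-θ) was incorrectly written as -(1 - θ)*exp(-θ)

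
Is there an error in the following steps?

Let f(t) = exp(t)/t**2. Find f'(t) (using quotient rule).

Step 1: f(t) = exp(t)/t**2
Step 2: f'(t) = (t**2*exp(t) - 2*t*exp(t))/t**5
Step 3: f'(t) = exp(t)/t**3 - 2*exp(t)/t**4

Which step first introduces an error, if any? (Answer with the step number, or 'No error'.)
Step 2

Step 2 is incorrect due to a wrong exponent.
The step shows: (t**2*exp(t) - 2*t*exp(t))/t**5
The correct value should be: (t**2*exp(t) - 2*t*exp(t))/t**4

Explanation: The exponent -4 on t was incorrectly written as -5: the term (t**2*exp(t) - 2*t*exp(t))/t**4 was incorrectly written as (t**2*exp(t) - 2*t*exp(t))/t**5
The later steps are derived from this incorrect expression, so the error originates in Step 2.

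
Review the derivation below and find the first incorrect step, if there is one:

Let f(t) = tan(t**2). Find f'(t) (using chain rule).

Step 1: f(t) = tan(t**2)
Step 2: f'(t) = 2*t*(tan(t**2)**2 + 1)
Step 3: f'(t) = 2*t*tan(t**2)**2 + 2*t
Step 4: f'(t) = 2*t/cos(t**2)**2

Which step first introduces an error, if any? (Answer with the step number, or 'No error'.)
No error

All steps in this derivation are correct.
The final answer f'(t) = 2*t/cos(t**2)**2 is valid.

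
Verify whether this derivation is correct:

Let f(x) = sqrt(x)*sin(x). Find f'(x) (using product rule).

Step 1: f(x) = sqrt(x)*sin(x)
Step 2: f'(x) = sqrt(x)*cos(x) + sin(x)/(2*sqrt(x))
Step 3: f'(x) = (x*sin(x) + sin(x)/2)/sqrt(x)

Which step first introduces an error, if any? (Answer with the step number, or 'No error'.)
Step 3

Step 3 is incorrect due to a wrong trig function.
The step shows: (x*sin(x) + sin(x)/2)/sqrt(x)
The correct value should be: (x*cos(x) + sin(x)/2)/sqrt(x)

Explanation: cos(x) was incorrectly written as sin(x): the term (x*cos(x) + sin(x)/2)/sqrt(x) was incorrectly written as (x*sin(x) + sin(x)/2)/sqrt(x)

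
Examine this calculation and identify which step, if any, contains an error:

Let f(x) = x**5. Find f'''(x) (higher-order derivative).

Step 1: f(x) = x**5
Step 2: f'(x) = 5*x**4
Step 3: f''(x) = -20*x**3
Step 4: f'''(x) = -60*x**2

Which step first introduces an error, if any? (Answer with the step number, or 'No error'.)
Step 3

Step 3 is incorrect due to a sign flip.
The step shows: -20*x**3
The correct value should be: 20*x**3

Explanation: The sign of the whole expression was flipped: the term 20*x**3 was incorrectly written as -20*x**3
The later steps are derived from this incorrect expression, so the error originates in Step 3.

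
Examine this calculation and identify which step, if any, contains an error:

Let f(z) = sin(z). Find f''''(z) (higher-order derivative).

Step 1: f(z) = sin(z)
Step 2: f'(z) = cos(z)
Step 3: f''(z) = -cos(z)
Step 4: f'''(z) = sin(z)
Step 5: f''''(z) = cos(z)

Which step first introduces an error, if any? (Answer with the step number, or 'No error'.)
Step 3

Step 3 is incorrect due to a wrong trig function.
The step shows: -cos(z)
The correct value should be: -sin(z)

Explanation: sin(z) was incorrectly written as cos(z): the term -sin(z) was incorrectly written as -cos(z)
The later steps are derived from this incorrect expression, so the error originates in Step 3.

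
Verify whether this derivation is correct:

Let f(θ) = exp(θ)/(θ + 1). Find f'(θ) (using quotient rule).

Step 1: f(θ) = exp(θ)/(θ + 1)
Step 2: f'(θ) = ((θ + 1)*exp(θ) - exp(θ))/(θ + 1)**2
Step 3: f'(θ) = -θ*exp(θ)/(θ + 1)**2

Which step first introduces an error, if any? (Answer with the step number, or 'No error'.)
Step 3

Step 3 is incorrect due to a sign flip.
The step shows: -θ*exp(θ)/(θ + 1)**2
The correct value should be: θ*exp(θ)/(θ + 1)**2

Explanation: The sign of the whole expression was flipped: the term θ*exp(θ)/(θ + 1)**2 was incorrectly written as -θ*exp(θ)/(θ + 1)**2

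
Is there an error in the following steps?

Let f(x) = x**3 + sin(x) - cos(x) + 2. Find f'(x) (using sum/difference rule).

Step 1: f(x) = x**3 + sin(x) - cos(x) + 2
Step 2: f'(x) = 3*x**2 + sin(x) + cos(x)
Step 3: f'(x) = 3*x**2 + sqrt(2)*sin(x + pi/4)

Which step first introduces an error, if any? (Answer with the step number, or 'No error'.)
No error

All steps in this derivation are correct.
The final answer f'(x) = 3*x**2 + sqrt(2)*sin(x + pi/4) is valid.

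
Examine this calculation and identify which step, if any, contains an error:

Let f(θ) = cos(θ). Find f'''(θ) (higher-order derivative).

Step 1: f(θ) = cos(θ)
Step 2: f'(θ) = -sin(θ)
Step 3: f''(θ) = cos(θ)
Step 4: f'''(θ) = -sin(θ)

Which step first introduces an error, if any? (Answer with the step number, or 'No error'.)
Step 3

Step 3 is incorrect due to a sign flip.
The step shows: cos(θ)
The correct value should be: -cos(θ)

Explanation: The sign of the whole expression was flipped: the term -cos(θ) was incorrectly written as cos(θ)
The later steps are derived from this incorrect expression, so the error originates in Step 3.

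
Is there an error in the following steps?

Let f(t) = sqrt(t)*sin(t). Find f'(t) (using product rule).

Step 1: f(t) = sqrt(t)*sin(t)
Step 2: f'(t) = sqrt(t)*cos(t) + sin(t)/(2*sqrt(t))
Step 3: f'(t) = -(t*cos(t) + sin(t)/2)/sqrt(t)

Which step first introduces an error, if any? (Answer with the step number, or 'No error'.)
Step 3

Step 3 is incorrect due to a sign flip.
The step shows: -(t*cos(t) + sin(t)/2)/sqrt(t)
The correct value should be: (t*cos(t) + sin(t)/2)/sqrt(t)

Explanation: The sign of the whole expression was flipped: the term (t*cos(t) + sin(t)/2)/sqrt(t) was incorrectly written as -(t*cos(t) + sin(t)/2)/sqrt(t)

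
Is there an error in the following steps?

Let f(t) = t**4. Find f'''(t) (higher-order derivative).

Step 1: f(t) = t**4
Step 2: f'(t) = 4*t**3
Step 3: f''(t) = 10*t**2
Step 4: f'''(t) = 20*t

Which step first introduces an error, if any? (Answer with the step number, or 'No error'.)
Step 3

Step 3 is incorrect due to a wrong coefficient.
The step shows: 10*t**2
The correct value should be: 12*t**2

Explanation: The coefficient 12 was incorrectly written as 10: the term 12*t**2 was incorrectly written as 10*t**2
The later steps are derived from this incorrect expression, so the error originates in Step 3.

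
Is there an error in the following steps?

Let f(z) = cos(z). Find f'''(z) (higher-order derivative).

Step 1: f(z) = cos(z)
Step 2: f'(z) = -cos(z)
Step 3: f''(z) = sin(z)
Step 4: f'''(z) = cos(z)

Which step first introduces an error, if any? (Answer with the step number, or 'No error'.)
Step 2

Step 2 is incorrect due to a wrong trig function.
The step shows: -cos(z)
The correct value should be: -sin(z)

Explanation: sin(z) was incorrectly written as cos(z): the term -sin(z) was incorrectly written as -cos(z)
The later steps are derived from this incorrect expression, so the error originates in Step 2.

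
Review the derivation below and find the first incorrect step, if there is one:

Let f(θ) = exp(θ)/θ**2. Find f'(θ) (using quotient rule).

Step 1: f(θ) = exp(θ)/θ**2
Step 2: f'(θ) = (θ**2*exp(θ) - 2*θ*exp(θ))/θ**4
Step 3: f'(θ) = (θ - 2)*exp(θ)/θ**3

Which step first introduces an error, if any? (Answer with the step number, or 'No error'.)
No error

All steps in this derivation are correct.
The final answer f'(θ) = (θ - 2)*exp(θ)/θ**3 is valid.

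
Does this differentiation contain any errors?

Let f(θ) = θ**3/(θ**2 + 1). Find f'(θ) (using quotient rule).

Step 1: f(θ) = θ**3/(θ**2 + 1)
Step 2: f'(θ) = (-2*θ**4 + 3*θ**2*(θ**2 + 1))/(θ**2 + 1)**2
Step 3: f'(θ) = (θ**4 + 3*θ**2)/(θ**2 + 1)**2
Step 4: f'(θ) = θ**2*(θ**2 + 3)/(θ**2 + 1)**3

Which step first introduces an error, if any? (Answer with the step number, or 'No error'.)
Step 4

Step 4 is incorrect due to a wrong exponent.
The step shows: θ**2*(θ**2 + 3)/(θ**2 + 1)**3
The correct value should be: θ**2*(θ**2 + 3)/(θ**2 + 1)**2

Explanation: The exponent -2 on θ**2 + 1 was incorrectly written as -3: the term θ**2*(θ**2 + 3)/(θ**2 + 1)**2 was incorrectly written as θ**2*(θ**2 + 3)/(θ**2 + 1)**3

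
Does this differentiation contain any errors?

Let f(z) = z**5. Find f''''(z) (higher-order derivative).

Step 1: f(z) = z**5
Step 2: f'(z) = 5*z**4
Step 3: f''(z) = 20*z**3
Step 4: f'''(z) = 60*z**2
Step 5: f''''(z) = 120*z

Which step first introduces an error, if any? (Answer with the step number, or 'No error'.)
No error

All steps in this derivation are correct.
The final answer f''''(z) = 120*z is valid.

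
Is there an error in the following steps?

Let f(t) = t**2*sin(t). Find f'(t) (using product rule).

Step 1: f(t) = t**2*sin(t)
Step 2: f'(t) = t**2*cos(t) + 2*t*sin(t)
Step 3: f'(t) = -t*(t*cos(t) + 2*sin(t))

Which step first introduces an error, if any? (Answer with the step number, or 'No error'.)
Step 3

Step 3 is incorrect due to a sign flip.
The step shows: -t*(t*cos(t) + 2*sin(t))
The correct value should be: t*(t*cos(t) + 2*sin(t))

Explanation: The sign of the whole expression was flipped: the term t*(t*cos(t) + 2*sin(t)) was incorrectly written as -t*(t*cos(t) + 2*sin(t))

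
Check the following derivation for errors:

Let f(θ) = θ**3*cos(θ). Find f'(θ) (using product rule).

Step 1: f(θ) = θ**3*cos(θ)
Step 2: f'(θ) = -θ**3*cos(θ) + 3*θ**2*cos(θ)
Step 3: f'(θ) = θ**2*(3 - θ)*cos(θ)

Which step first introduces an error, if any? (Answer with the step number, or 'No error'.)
Step 2

Step 2 is incorrect due to a wrong trig function.
The step shows: -θ**3*cos(θ) + 3*θ**2*cos(θ)
The correct value should be: -θ**3*sin(θ) + 3*θ**2*cos(θ)

Explanation: sin(θ) was incorrectly written as cos(θ): the term -θ**3*sin(θ) was incorrectly written as -θ**3*cos(θ)
The later steps are derived from this incorrect expression, so the error originates in Step 2.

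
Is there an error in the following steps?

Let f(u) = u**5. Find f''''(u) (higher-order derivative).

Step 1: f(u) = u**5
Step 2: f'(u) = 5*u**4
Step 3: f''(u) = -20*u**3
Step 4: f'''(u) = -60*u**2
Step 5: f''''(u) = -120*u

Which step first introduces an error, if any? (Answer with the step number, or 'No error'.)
Step 3

Step 3 is incorrect due to a sign flip.
The step shows: -20*u**3
The correct value should be: 20*u**3

Explanation: The sign of the whole expression was flipped: the term 20*u**3 was incorrectly written as -20*u**3
The later steps are derived from this incorrect expression, so the error originates in Step 3.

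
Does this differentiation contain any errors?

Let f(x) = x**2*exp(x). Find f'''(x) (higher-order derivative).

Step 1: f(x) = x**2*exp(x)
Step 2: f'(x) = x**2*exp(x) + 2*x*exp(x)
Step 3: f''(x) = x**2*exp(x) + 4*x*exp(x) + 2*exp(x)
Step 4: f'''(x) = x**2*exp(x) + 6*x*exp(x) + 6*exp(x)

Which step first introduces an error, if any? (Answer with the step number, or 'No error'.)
No error

All steps in this derivation are correct.
The final answer f'''(x) = x**2*exp(x) + 6*x*exp(x) + 6*exp(x) is valid.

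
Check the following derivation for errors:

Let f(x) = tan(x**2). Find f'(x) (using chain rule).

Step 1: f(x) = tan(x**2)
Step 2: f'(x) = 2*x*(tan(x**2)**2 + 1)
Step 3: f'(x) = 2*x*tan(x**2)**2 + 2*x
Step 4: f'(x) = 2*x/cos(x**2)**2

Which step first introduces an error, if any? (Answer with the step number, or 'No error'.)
No error

All steps in this derivation are correct.
The final answer f'(x) = 2*x/cos(x**2)**2 is valid.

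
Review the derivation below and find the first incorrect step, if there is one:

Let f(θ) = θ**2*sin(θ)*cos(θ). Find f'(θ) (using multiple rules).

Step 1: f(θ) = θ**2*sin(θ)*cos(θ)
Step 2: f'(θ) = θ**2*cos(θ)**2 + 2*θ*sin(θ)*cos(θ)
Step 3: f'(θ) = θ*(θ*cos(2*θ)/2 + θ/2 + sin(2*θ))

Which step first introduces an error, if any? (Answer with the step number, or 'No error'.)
Step 2

Step 2 is incorrect due to a dropped term.
The step shows: θ**2*cos(θ)**2 + 2*θ*sin(θ)*cos(θ)
The correct value should be: -θ**2*sin(θ)**2 + θ**2*cos(θ)**2 + 2*θ*sin(θ)*cos(θ)

Explanation: A term was dropped: the term -θ**2*sin(θ)**2 was incorrectly omitted
The later steps are derived from this incorrect expression, so the error originates in Step 2.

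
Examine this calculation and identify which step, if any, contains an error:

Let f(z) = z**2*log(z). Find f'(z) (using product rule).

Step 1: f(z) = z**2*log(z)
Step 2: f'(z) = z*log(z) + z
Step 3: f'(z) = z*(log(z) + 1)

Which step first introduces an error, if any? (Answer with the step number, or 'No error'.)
Step 2

Step 2 is incorrect due to a wrong coefficient.
The step shows: z*log(z) + z
The correct value should be: 2*z*log(z) + z

Explanation: The coefficient 2 was incorrectly written as 1: the term 2*z*log(z) was incorrectly written as z*log(z)
The later steps are derived from this incorrect expression, so the error originates in Step 2.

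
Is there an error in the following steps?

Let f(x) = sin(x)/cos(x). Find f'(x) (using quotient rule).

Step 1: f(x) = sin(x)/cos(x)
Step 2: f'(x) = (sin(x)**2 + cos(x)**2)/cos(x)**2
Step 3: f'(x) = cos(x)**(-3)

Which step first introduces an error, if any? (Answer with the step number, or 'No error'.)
Step 3

Step 3 is incorrect due to a wrong exponent.
The step shows: cos(x)**(-3)
The correct value should be: cos(x)**(-2)

Explanation: The exponent -2 on cos(x) was incorrectly written as -3: the term cos(x)**(-2) was incorrectly written as cos(x)**(-3)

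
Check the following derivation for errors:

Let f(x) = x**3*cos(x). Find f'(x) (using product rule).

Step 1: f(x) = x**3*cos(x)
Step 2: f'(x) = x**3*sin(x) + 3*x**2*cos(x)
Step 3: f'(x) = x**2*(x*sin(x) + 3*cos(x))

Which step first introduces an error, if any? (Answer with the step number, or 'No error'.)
Step 2

Step 2 is incorrect due to a sign flip.
The step shows: x**3*sin(x) + 3*x**2*cos(x)
The correct value should be: -x**3*sin(x) + 3*x**2*cos(x)

Explanation: The sign of one term was flipped: the term -x**3*sin(x) was incorrectly written as x**3*sin(x)
The later steps are derived from this incorrect expression, so the error originates in Step 2.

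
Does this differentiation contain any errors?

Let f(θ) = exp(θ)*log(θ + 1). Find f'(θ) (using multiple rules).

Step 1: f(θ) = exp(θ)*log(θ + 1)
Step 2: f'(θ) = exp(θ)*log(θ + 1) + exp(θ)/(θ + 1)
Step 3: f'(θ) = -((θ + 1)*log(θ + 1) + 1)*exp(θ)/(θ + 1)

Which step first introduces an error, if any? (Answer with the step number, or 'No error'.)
Step 3

Step 3 is incorrect due to a sign flip.
The step shows: -((θ + 1)*log(θ + 1) + 1)*exp(θ)/(θ + 1)
The correct value should be: ((θ + 1)*log(θ + 1) + 1)*exp(θ)/(θ + 1)

Explanation: The sign of the whole expression was flipped: the term ((θ + 1)*log(θ + 1) + 1)*exp(θ)/(θ + 1) was incorrectly written as -((θ + 1)*log(θ + 1) + 1)*exp(θ)/(θ + 1)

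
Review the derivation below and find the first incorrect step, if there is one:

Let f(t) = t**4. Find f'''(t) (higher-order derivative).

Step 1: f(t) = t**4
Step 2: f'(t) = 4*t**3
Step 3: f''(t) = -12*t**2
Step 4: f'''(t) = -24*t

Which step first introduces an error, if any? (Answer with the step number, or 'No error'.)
Step 3

Step 3 is incorrect due to a sign flip.
The step shows: -12*t**2
The correct value should be: 12*t**2

Explanation: The sign of the whole expression was flipped: the term 12*t**2 was incorrectly written as -12*t**2
The later steps are derived from this incorrect expression, so the error originates in Step 3.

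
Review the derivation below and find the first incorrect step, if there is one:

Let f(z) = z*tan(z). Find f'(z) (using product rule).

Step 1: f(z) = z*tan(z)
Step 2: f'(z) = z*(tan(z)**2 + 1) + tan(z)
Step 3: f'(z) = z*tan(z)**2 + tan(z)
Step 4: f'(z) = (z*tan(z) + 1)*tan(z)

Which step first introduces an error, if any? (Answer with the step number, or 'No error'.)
Step 3

Step 3 is incorrect due to a dropped term.
The step shows: z*tan(z)**2 + tan(z)
The correct value should be: z*tan(z)**2 + z + tan(z)

Explanation: A term was dropped: the term z was incorrectly omitted
The later steps are derived from this incorrect expression, so the error originates in Step 3.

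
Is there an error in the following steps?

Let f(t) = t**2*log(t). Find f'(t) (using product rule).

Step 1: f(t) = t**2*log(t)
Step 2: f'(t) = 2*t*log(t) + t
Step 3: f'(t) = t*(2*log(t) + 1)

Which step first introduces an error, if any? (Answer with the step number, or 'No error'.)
No error

All steps in this derivation are correct.
The final answer f'(t) = t*(2*log(t) + 1) is valid.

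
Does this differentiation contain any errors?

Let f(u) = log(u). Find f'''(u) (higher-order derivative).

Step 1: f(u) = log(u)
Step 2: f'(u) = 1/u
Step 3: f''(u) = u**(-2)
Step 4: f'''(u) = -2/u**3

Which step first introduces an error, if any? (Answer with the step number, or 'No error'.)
Step 3

Step 3 is incorrect due to a sign flip.
The step shows: u**(-2)
The correct value should be: -1/u**2

Explanation: The sign of the whole expression was flipped: the term -1/u**2 was incorrectly written as u**(-2)
The later steps are derived from this incorrect expression, so the error originates in Step 3.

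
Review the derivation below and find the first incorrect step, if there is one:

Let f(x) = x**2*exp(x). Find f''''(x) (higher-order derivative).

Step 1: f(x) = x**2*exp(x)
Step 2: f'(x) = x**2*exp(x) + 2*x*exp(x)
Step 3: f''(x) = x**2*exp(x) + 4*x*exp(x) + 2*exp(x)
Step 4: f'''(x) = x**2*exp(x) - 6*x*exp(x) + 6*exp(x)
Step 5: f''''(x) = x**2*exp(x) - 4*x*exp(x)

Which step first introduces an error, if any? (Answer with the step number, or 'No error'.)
Step 4

Step 4 is incorrect due to a sign flip.
The step shows: x**2*exp(x) - 6*x*exp(x) + 6*exp(x)
The correct value should be: x**2*exp(x) + 6*x*exp(x) + 6*exp(x)

Explanation: The sign of one term was flipped: the term 6*x*exp(x) was incorrectly written as -6*x*exp(x)
The later steps are derived from this incorrect expression, so the error originates in Step 4.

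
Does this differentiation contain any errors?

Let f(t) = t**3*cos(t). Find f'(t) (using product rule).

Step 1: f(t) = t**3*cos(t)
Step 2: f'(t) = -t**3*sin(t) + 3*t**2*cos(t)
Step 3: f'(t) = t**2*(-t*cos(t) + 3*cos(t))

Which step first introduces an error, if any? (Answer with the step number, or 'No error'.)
Step 3

Step 3 is incorrect due to a wrong trig function.
The step shows: t**2*(-t*cos(t) + 3*cos(t))
The correct value should be: t**2*(-t*sin(t) + 3*cos(t))

Explanation: sin(t) was incorrectly written as cos(t): the term t**2*(-t*sin(t) + 3*cos(t)) was incorrectly written as t**2*(-t*cos(t) + 3*cos(t))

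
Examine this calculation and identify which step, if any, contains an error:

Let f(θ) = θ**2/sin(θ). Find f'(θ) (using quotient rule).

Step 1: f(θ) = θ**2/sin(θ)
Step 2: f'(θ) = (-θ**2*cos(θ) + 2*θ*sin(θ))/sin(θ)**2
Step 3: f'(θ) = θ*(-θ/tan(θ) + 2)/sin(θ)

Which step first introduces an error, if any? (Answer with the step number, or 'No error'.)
No error

All steps in this derivation are correct.
The final answer f'(θ) = θ*(-θ/tan(θ) + 2)/sin(θ) is valid.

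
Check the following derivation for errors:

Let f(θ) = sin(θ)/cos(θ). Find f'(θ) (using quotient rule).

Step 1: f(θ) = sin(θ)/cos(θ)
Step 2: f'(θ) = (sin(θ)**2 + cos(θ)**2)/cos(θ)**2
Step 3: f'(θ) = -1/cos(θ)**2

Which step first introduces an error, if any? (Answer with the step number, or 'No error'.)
Step 3

Step 3 is incorrect due to a sign flip.
The step shows: -1/cos(θ)**2
The correct value should be: cos(θ)**(-2)

Explanation: The sign of the whole expression was flipped: the term cos(θ)**(-2) was incorrectly written as -1/cos(θ)**2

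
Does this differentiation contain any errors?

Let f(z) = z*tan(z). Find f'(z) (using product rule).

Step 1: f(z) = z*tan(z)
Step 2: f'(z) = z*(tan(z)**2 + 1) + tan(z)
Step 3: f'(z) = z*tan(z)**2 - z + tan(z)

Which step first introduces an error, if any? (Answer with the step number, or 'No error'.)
Step 3

Step 3 is incorrect due to a sign flip.
The step shows: z*tan(z)**2 - z + tan(z)
The correct value should be: z*tan(z)**2 + z + tan(z)

Explanation: The sign of one term was flipped: the term z was incorrectly written as -z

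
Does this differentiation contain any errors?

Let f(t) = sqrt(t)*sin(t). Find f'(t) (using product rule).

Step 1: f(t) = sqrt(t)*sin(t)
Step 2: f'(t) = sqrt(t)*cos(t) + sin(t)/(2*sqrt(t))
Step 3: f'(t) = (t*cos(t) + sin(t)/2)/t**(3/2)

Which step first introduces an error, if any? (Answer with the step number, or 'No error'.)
Step 3

Step 3 is incorrect due to a wrong exponent.
The step shows: (t*cos(t) + sin(t)/2)/t**(3/2)
The correct value should be: (t*cos(t) + sin(t)/2)/sqrt(t)

Explanation: The exponent -1/2 on t was incorrectly written as -3/2: the term (t*cos(t) + sin(t)/2)/sqrt(t) was incorrectly written as (t*cos(t) + sin(t)/2)/t**(3/2)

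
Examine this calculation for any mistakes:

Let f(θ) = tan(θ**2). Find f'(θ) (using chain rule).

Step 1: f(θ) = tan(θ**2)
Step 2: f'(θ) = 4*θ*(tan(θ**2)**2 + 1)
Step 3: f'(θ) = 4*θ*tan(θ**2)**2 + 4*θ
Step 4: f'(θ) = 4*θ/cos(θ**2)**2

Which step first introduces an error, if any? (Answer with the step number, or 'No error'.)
Step 2

Step 2 is incorrect due to a wrong coefficient.
The step shows: 4*θ*(tan(θ**2)**2 + 1)
The correct value should be: 2*θ*(tan(θ**2)**2 + 1)

Explanation: The coefficient 2 was incorrectly written as 4: the term 2*θ*(tan(θ**2)**2 + 1) was incorrectly written as 4*θ*(tan(θ**2)**2 + 1)
The later steps are derived from this incorrect expression, so the error originates in Step 2.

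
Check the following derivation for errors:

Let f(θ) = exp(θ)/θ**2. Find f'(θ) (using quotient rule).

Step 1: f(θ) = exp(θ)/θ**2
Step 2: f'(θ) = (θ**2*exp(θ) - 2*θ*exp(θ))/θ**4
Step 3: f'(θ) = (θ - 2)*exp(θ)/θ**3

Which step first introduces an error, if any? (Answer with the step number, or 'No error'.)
No error

All steps in this derivation are correct.
The final answer f'(θ) = (θ - 2)*exp(θ)/θ**3 is valid.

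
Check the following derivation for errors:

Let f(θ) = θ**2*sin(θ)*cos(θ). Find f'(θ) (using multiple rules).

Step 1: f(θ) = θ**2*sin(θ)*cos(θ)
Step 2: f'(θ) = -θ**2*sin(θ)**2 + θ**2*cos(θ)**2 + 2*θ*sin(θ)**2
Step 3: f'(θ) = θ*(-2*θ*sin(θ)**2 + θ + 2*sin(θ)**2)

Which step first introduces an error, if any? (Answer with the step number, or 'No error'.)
Step 2

Step 2 is incorrect due to a wrong trig function.
The step shows: -θ**2*sin(θ)**2 + θ**2*cos(θ)**2 + 2*θ*sin(θ)**2
The correct value should be: -θ**2*sin(θ)**2 + θ**2*cos(θ)**2 + 2*θ*sin(θ)*cos(θ)

Explanation: cos(θ) was incorrectly written as sin(θ): the term 2*θ*sin(θ)*cos(θ) was incorrectly written as 2*θ*sin(θ)**2
The later steps are derived from this incorrect expression, so the error originates in Step 2.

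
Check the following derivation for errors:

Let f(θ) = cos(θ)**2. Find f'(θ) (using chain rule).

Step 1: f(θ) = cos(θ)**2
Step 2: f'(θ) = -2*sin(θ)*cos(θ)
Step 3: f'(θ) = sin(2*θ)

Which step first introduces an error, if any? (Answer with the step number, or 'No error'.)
Step 3

Step 3 is incorrect due to a sign flip.
The step shows: sin(2*θ)
The correct value should be: -sin(2*θ)

Explanation: The sign of the whole expression was flipped: the term -sin(2*θ) was incorrectly written as sin(2*θ)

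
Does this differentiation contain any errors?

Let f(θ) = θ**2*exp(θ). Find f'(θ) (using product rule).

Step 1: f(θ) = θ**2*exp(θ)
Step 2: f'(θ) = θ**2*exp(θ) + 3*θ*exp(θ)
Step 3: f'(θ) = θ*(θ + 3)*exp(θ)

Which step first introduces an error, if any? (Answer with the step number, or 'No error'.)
Step 2

Step 2 is incorrect due to a wrong coefficient.
The step shows: θ**2*exp(θ) + 3*θ*exp(θ)
The correct value should be: θ**2*exp(θ) + 2*θ*exp(θ)

Explanation: The coefficient 2 was incorrectly written as 3: the term 2*θ*exp(θ) was incorrectly written as 3*θ*exp(θ)
The later steps are derived from this incorrect expression, so the error originates in Step 2.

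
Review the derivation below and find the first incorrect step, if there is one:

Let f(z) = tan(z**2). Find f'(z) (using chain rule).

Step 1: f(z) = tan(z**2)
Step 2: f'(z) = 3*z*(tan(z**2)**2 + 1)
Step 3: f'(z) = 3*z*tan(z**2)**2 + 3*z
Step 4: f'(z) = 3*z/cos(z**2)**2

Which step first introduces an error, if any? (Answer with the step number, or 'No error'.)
Step 2

Step 2 is incorrect due to a wrong coefficient.
The step shows: 3*z*(tan(z**2)**2 + 1)
The correct value should be: 2*z*(tan(z**2)**2 + 1)

Explanation: The coefficient 2 was incorrectly written as 3: the term 2*z*(tan(z**2)**2 + 1) was incorrectly written as 3*z*(tan(z**2)**2 + 1)
The later steps are derived from this incorrect expression, so the error originates in Step 2.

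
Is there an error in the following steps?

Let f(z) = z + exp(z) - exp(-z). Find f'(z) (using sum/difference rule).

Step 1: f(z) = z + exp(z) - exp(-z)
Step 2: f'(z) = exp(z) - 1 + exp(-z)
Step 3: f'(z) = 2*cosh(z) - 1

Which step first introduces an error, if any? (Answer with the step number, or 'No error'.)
Step 2

Step 2 is incorrect due to a sign flip.
The step shows: exp(z) - 1 + exp(-z)
The correct value should be: exp(z) + 1 + exp(-z)

Explanation: The sign of one term was flipped: the term 1 was incorrectly written as -1
The later steps are derived from this incorrect expression, so the error originates in Step 2.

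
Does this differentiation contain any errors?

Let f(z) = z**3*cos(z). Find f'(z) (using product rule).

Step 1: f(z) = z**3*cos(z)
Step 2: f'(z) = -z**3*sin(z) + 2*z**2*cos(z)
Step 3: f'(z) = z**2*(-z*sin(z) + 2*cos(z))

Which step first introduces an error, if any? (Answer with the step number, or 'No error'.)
Step 2

Step 2 is incorrect due to a wrong coefficient.
The step shows: -z**3*sin(z) + 2*z**2*cos(z)
The correct value should be: -z**3*sin(z) + 3*z**2*cos(z)

Explanation: The coefficient 3 was incorrectly written as 2: the term 3*z**2*cos(z) was incorrectly written as 2*z**2*cos(z)
The later steps are derived from this incorrect expression, so the error originates in Step 2.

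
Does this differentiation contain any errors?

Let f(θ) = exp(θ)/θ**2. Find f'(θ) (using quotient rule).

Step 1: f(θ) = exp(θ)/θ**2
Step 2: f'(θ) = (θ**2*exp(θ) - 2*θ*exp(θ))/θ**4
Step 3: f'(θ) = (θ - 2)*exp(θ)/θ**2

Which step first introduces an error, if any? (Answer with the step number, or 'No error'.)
Step 3

Step 3 is incorrect due to a wrong exponent.
The step shows: (θ - 2)*exp(θ)/θ**2
The correct value should be: (θ - 2)*exp(θ)/θ**3

Explanation: The exponent -3 on θ was incorrectly written as -2: the term (θ - 2)*exp(θ)/θ**3 was incorrectly written as (θ - 2)*exp(θ)/θ**2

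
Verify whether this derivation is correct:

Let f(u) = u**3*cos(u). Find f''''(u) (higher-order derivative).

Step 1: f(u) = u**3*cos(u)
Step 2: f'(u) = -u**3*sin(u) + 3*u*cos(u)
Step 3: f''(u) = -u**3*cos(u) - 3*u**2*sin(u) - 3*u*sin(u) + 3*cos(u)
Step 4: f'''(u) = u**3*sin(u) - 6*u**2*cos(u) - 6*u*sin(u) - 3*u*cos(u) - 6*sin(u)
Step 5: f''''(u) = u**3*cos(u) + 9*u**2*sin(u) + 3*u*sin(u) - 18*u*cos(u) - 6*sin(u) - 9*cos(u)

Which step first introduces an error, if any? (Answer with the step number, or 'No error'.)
Step 2

Step 2 is incorrect due to a wrong exponent.
The step shows: -u**3*sin(u) + 3*u*cos(u)
The correct value should be: -u**3*sin(u) + 3*u**2*cos(u)

Explanation: The exponent 2 on u was incorrectly written as 1: the term 3*u**2*cos(u) was incorrectly written as 3*u*cos(u)
The later steps are derived from this incorrect expression, so the error originates in Step 2.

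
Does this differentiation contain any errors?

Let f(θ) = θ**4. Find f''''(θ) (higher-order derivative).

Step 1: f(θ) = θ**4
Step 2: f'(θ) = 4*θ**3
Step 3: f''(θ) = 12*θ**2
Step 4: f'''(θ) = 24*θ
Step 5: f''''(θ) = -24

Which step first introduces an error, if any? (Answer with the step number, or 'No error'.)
Step 5

Step 5 is incorrect due to a sign flip.
The step shows: -24
The correct value should be: 24

Explanation: The sign of the whole expression was flipped: the term 24 was incorrectly written as -24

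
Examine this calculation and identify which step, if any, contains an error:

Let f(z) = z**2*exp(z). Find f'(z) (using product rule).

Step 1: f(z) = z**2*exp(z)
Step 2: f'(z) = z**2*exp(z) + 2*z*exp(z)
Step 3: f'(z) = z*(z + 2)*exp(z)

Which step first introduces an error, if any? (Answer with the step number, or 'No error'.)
No error

All steps in this derivation are correct.
The final answer f'(z) = z*(z + 2)*exp(z) is valid.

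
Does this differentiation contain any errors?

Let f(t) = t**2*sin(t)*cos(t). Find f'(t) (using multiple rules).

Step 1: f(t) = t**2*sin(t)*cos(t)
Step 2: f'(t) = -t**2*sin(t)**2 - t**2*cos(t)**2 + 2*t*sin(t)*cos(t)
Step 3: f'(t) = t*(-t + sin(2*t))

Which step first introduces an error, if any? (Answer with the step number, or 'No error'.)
Step 2

Step 2 is incorrect due to a sign flip.
The step shows: -t**2*sin(t)**2 - t**2*cos(t)**2 + 2*t*sin(t)*cos(t)
The correct value should be: -t**2*sin(t)**2 + t**2*cos(t)**2 + 2*t*sin(t)*cos(t)

Explanation: The sign of one term was flipped: the term t**2*cos(t)**2 was incorrectly written as -t**2*cos(t)**2
The later steps are derived from this incorrect expression, so the error originates in Step 2.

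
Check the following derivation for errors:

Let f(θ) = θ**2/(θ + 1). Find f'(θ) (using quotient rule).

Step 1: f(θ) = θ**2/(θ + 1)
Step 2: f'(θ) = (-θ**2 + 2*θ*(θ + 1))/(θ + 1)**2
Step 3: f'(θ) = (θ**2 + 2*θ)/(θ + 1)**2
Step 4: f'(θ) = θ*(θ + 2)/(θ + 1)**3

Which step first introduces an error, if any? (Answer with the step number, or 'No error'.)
Step 4

Step 4 is incorrect due to a wrong exponent.
The step shows: θ*(θ + 2)/(θ + 1)**3
The correct value should be: θ*(θ + 2)/(θ + 1)**2

Explanation: The exponent -2 on θ + 1 was incorrectly written as -3: the term θ*(θ + 2)/(θ + 1)**2 was incorrectly written as θ*(θ + 2)/(θ + 1)**3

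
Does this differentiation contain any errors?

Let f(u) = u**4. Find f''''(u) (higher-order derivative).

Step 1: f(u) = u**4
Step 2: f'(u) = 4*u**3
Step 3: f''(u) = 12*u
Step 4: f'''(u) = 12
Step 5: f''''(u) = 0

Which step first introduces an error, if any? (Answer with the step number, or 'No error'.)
Step 3

Step 3 is incorrect due to a wrong exponent.
The step shows: 12*u
The correct value should be: 12*u**2

Explanation: The exponent 2 on u was incorrectly written as 1: the term 12*u**2 was incorrectly written as 12*u
The later steps are derived from this incorrect expression, so the error originates in Step 3.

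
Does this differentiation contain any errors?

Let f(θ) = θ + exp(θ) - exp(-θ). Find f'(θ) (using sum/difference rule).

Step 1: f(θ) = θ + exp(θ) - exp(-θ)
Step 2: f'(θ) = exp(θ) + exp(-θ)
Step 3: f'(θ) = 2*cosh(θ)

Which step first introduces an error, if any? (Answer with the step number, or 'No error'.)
Step 2

Step 2 is incorrect due to a dropped term.
The step shows: exp(θ) + exp(-θ)
The correct value should be: exp(θ) + 1 + exp(-θ)

Explanation: A term was dropped: the term 1 was incorrectly omitted
The later steps are derived from this incorrect expression, so the error originates in Step 2.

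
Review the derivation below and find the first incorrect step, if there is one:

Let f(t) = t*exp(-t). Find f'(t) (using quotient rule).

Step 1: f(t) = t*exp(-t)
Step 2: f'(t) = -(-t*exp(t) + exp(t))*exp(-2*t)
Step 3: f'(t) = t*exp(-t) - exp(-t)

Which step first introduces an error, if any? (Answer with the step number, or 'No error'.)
Step 2

Step 2 is incorrect due to a sign flip.
The step shows: -(-t*exp(t) + exp(t))*exp(-2*t)
The correct value should be: (-t*exp(t) + exp(t))*exp(-2*t)

Explanation: The sign of the whole expression was flipped: the term (-t*exp(t) + exp(t))*exp(-2*t) was incorrectly written as -(-t*exp(t) + exp(t))*exp(-2*t)
The later steps are derived from this incorrect expression, so the error originates in Step 2.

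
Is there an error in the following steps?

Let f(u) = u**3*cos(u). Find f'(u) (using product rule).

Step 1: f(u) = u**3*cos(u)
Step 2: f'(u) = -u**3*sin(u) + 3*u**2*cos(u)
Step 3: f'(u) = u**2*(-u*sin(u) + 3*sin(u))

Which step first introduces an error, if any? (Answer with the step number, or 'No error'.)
Step 3

Step 3 is incorrect due to a wrong trig function.
The step shows: u**2*(-u*sin(u) + 3*sin(u))
The correct value should be: u**2*(-u*sin(u) + 3*cos(u))

Explanation: cos(u) was incorrectly written as sin(u): the term u**2*(-u*sin(u) + 3*cos(u)) was incorrectly written as u**2*(-u*sin(u) + 3*sin(u))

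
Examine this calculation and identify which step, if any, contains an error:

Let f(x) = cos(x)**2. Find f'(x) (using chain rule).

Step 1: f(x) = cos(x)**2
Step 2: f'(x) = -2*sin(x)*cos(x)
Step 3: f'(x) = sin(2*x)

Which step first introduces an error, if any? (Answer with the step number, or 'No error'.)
Step 3

Step 3 is incorrect due to a sign flip.
The step shows: sin(2*x)
The correct value should be: -sin(2*x)

Explanation: The sign of the whole expression was flipped: the term -sin(2*x) was incorrectly written as sin(2*x)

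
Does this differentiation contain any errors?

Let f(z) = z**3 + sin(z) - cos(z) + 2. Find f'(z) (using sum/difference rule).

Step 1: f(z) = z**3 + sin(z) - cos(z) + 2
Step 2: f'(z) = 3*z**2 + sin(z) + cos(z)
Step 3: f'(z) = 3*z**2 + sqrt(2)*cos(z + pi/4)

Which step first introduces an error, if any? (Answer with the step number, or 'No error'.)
Step 3

Step 3 is incorrect due to a wrong trig function.
The step shows: 3*z**2 + sqrt(2)*cos(z + pi/4)
The correct value should be: 3*z**2 + sqrt(2)*sin(z + pi/4)

Explanation: sin(z + pi/4) was incorrectly written as cos(z + pi/4): the term sqrt(2)*sin(z + pi/4) was incorrectly written as sqrt(2)*cos(z + pi/4)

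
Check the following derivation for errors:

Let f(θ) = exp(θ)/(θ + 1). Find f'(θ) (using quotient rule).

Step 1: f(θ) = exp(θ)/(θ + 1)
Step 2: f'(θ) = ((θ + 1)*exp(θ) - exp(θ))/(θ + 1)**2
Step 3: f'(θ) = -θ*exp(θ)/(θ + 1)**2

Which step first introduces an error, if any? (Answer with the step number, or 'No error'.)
Step 3

Step 3 is incorrect due to a sign flip.
The step shows: -θ*exp(θ)/(θ + 1)**2
The correct value should be: θ*exp(θ)/(θ + 1)**2

Explanation: The sign of the whole expression was flipped: the term θ*exp(θ)/(θ + 1)**2 was incorrectly written as -θ*exp(θ)/(θ + 1)**2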